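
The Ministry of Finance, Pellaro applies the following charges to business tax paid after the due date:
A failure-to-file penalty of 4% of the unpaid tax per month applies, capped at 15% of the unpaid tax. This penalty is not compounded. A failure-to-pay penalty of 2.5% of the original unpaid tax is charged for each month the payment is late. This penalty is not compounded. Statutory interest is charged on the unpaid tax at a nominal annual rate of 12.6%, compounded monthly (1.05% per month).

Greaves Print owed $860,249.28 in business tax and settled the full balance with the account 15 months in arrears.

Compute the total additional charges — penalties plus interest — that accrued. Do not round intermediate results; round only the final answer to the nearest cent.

$597,546.31

Failure-to-file: 15 × 4% × $860,249.28 = $516,149.57…, capped at 15% × $860,249.28 = $129,037.39…
Failure-to-pay penalty: 15 × 2.5% × $860,249.28 = $322,593.48
Interest: $860,249.28 × ((1 + 0.0105)^15 − 1) = $860,249.28 × 0.1696200… = $145,915.4408…
Penalties + interest = $451,630.8720 + $145,915.4408… = $597,546.31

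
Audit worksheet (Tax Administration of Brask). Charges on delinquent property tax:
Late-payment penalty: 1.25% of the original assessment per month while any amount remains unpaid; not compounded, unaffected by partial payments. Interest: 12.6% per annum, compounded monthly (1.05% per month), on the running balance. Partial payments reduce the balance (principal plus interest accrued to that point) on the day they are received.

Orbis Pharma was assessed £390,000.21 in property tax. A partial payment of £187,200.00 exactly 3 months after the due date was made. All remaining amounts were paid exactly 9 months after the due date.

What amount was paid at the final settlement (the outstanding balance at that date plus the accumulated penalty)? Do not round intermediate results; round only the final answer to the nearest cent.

Balance at month 3: £390,000.2100 × (1 + 0.0105)^3 = £402,414.6607…
After £187,200.00 payment: £402,414.6607… − £187,200.00 = £215,214.6607…
Balance at month 9: £215,214.6607… × (1 + 0.0105)^6 = £229,134.1177…
Penalty: 9 × 1.25% × £390,000.21 = £43,875.02…
Final settlement = outstanding balance + penalty = £229,134.1177… + £43,875.02… = £273,009.14

£273,009.14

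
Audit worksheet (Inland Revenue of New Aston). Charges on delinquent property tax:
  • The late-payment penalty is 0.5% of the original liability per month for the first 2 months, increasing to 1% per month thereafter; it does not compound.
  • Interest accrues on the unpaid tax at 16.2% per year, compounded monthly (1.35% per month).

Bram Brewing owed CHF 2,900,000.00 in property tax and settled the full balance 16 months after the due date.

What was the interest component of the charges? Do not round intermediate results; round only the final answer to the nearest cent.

CHF 693,999.78

Interest: CHF 2,900,000.00 × ((1 + 0.0135)^16 − 1) = CHF 2,900,000.00 × 0.2393103… = CHF 693,999.7814…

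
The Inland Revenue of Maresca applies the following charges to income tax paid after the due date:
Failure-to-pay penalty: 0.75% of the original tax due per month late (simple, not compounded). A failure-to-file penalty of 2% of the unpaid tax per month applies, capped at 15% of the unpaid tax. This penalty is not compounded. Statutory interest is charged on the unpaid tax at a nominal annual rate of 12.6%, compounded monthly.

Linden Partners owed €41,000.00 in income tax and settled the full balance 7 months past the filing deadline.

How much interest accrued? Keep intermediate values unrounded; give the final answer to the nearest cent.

€3,110.10

Interest (12.6%/yr ÷ 12 = 1.05%/month): €41,000.00 × ((1 + 0.0105)^7 − 1) = €3,110.1040…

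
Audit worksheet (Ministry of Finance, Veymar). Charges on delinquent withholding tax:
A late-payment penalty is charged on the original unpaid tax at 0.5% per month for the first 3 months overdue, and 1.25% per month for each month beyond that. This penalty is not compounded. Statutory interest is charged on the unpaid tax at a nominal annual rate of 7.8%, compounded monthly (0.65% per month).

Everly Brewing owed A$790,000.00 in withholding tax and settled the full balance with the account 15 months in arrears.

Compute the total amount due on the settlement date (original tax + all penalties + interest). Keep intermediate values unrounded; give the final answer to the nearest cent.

A$1,000,980.30

Penalty, months 1–3: 3 × 0.5% × A$790,000.00 = A$11,850.00
Penalty, months 4–15: 12 × 1.25% × A$790,000.00 = A$118,500.00
Interest: A$790,000.00 × ((1 + 0.0065)^15 − 1) = A$790,000.00 × 0.1020637… = A$80,630.3042…
Total = A$790,000.00 + A$130,350.0000 + A$80,630.3042… = A$1,000,980.30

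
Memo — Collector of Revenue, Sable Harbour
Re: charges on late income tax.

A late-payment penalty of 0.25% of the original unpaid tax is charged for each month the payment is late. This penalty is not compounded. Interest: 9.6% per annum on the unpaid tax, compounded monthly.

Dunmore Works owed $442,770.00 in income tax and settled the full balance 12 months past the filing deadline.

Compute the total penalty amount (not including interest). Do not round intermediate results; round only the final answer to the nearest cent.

Late-payment penalty = 0.25% × $442,770.00 × 12 mo = $13,283.10

$13,283.10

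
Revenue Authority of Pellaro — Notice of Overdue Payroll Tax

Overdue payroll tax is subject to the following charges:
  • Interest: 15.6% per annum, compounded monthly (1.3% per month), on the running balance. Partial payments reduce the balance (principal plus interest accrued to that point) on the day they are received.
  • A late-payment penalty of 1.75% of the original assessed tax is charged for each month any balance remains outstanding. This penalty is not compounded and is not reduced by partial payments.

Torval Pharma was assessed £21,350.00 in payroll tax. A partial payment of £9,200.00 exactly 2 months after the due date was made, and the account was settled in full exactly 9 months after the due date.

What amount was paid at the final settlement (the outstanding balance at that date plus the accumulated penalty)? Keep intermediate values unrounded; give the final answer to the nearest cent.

Balance at month 2: £21,350.0000 × (1 + 0.013)^2 = £21,908.7082…
After £9,200.00 payment: £21,908.7082… − £9,200.00 = £12,708.7082…
Balance at month 9: £12,708.7082… × (1 + 0.013)^7 = £13,911.2938…
Penalty: 9 × 1.75% × £21,350.00 = £3,362.63…
Final settlement = outstanding balance + penalty = £13,911.2938… + £3,362.63… = £17,273.92

£17,273.92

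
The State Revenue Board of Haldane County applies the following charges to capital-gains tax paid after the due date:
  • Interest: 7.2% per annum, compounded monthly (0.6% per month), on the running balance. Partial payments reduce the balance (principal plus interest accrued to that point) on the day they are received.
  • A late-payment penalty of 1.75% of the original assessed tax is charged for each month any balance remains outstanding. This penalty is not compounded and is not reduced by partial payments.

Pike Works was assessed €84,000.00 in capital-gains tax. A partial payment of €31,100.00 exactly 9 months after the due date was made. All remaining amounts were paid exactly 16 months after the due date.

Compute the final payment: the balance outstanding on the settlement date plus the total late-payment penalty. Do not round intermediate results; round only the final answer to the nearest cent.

€83,527.29

Balance at month 9: €84,000.0000 × (1 + 0.006)^9 = €88,646.4019…
After €31,100.00 payment: €88,646.4019… − €31,100.00 = €57,546.4019…
Balance at month 16: €57,546.4019… × (1 + 0.006)^7 = €60,007.2935…
Penalty: 16 × 1.75% × €84,000.00 = €23,520.00
Final settlement = outstanding balance + penalty = €60,007.2935… + €23,520.00 = €83,527.29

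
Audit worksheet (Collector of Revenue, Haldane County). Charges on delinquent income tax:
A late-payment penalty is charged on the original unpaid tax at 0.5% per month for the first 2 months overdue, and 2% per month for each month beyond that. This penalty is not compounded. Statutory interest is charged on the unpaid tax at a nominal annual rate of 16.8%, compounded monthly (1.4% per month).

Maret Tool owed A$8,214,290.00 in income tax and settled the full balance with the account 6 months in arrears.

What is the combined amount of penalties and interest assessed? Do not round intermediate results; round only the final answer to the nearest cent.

A$1,453,892.03

Penalty, months 1–2: 2 × 0.5% × A$8,214,290.00 = A$82,142.90
Penalty, months 3–6: 4 × 2% × A$8,214,290.00 = A$657,143.20
Interest: A$8,214,290.00 × ((1 + 0.014)^6 − 1) = A$8,214,290.00 × 0.0869955… = A$714,605.9328…
Penalties + interest = A$739,286.1000 + A$714,605.9328… = A$1,453,892.03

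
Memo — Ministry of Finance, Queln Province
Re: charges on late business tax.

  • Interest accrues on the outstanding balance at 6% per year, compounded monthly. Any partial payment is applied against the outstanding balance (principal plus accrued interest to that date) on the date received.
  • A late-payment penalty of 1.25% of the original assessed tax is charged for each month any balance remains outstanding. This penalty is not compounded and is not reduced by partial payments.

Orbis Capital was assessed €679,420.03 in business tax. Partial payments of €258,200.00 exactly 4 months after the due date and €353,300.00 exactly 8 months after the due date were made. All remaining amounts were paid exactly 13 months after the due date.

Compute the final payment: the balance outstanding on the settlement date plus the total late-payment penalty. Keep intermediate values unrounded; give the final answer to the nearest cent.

€203,062.17

Monthly rate = 6% ÷ 12 = 0.5%
Balance at month 4: €679,420.0300 × (1 + 0.005)^4 = €693,110.6837…
After €258,200.00 payment: €693,110.6837… − €258,200.00 = €434,910.6837…
Balance at month 8: €434,910.6837… × (1 + 0.005)^4 = €443,674.3517…
After €353,300.00 payment: €443,674.3517… − €353,300.00 = €90,374.3517…
Balance at month 13: €90,374.3517… × (1 + 0.005)^5 = €92,656.4174…
Penalty: 13 × 1.25% × €679,420.03 = €110,405.75…
Final settlement = outstanding balance + penalty = €92,656.4174… + €110,405.75… = €203,062.17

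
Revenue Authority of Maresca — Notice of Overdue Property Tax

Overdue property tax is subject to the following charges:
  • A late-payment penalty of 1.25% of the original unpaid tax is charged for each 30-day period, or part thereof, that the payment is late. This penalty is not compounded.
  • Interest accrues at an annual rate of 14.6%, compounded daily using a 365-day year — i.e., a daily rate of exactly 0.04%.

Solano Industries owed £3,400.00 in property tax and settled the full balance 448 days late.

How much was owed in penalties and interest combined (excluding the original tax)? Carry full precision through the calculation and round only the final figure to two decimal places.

£1,304.64

Penalty periods: ⌈448/30⌉ = 15; penalty = 15 × 1.25% × £3,400.00 = £637.50
Interest: £3,400.00 × ((1 + 0.0004)^448 − 1) = £3,400.00 × 0.19621711… = £667.1382…
Penalties + interest = £637.5000 + £667.1382… = £1,304.64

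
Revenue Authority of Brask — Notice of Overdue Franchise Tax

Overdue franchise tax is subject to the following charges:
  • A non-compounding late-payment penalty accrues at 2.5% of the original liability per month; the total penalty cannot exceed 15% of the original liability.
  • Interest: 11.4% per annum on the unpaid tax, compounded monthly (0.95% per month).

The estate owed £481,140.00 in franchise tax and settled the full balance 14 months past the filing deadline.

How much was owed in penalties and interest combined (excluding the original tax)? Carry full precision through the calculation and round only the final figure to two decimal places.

£140,268.26

Penalty (uncapped): 14 × 2.5% × £481,140.00 = £168,399.00; cap = 15% × £481,140.00 = £72,171.00 → penalty = £72,171.00
Interest: £481,140.00 × ((1 + 0.0095)^14 − 1) = £481,140.00 × 0.1415331… = £68,097.2573…
Penalties + interest = £72,171.0000 + £68,097.2573… = £140,268.26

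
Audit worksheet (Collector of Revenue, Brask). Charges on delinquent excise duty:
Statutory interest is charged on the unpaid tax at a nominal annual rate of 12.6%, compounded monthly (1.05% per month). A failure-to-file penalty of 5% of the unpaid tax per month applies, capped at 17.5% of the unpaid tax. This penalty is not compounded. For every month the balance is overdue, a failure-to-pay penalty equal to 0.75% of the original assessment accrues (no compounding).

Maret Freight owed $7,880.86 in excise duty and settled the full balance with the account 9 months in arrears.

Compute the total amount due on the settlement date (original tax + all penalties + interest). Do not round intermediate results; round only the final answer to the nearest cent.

Failure-to-file: 9 × 5% × $7,880.86 = $3,546.39…, capped at 17.5% × $7,880.86 = $1,379.15…
Failure-to-pay penalty: 9 × 0.75% × $7,880.86 = $531.96…
Interest: $7,880.86 × ((1 + 0.0105)^9 − 1) = $7,880.86 × 0.0985678… = $776.7989…
Total = $7,880.86 + $1,911.1086… + $776.7989… = $10,568.77

$10,568.77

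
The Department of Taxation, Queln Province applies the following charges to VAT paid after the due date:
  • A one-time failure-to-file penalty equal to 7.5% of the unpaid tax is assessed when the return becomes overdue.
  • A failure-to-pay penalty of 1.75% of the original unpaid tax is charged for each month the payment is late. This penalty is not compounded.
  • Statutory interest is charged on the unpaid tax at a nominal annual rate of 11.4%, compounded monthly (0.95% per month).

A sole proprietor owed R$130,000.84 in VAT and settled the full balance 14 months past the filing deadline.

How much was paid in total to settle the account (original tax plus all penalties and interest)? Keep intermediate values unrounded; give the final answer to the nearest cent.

Failure-to-file penalty: 7.5% × R$130,000.84 = R$9,750.06…
Failure-to-pay penalty = 1.75% × R$130,000.84 × 14 mo = R$31,850.21…
Interest: R$130,000.84 × ((1 + 0.0095)^14 − 1) = R$130,000.84 × 0.1415331… = R$18,399.4277…
Total = R$130,000.84 + R$41,600.2688 + R$18,399.4277… = R$190,000.54

R$190,000.54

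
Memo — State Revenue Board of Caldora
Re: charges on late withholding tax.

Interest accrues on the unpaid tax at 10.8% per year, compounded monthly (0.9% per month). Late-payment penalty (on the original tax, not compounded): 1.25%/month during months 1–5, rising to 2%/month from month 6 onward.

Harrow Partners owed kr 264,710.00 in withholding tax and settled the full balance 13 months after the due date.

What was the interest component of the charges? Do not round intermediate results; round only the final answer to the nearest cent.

kr 32,699.96

Interest: kr 264,710.00 × ((1 + 0.009)^13 − 1) = kr 264,710.00 × 0.1235313… = kr 32,699.9604…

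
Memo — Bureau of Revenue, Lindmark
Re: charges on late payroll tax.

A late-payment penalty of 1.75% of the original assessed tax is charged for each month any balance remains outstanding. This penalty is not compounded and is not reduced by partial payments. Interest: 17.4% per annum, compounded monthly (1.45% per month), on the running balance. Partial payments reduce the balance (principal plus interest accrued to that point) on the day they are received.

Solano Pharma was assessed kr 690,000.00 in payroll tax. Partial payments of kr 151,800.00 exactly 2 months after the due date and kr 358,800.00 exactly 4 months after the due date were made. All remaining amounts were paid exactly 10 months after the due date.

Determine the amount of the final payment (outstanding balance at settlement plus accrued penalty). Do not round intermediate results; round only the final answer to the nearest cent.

kr 356,089.09

Balance at month 2: kr 690,000.0000 × (1 + 0.0145)^2 = kr 710,155.0725
After kr 151,800.00 payment: kr 710,155.0725 − kr 151,800.00 = kr 558,355.0725
Balance at month 4: kr 558,355.0725 × (1 + 0.0145)^2 = kr 574,664.7638…
After kr 358,800.00 payment: kr 574,664.7638… − kr 358,800.00 = kr 215,864.7638…
Balance at month 10: kr 215,864.7638… × (1 + 0.0145)^6 = kr 235,339.0875…
Penalty: 10 × 1.75% × kr 690,000.00 = kr 120,750.00
Final settlement = outstanding balance + penalty = kr 235,339.0875… + kr 120,750.00 = kr 356,089.09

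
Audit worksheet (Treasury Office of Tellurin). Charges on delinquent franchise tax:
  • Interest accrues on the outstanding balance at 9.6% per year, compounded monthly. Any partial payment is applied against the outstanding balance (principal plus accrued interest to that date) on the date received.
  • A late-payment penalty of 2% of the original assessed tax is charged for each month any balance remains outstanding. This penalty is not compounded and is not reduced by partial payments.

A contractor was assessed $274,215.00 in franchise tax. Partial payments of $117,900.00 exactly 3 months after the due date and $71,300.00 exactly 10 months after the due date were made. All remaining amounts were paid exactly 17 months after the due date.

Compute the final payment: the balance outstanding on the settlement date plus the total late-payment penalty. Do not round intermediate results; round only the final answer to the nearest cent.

$200,022.48

Monthly rate = 9.6% ÷ 12 = 0.8%
Balance at month 3: $274,215.0000 × (1 + 0.008)^3 = $280,848.9497…
After $117,900.00 payment: $280,848.9497… − $117,900.00 = $162,948.9497…
Balance at month 10: $162,948.9497… × (1 + 0.008)^7 = $172,296.0378…
After $71,300.00 payment: $172,296.0378… − $71,300.00 = $100,996.0378…
Balance at month 17: $100,996.0378… × (1 + 0.008)^7 = $106,789.3790…
Penalty: 17 × 2% × $274,215.00 = $93,233.10
Final settlement = outstanding balance + penalty = $106,789.3790… + $93,233.10 = $200,022.48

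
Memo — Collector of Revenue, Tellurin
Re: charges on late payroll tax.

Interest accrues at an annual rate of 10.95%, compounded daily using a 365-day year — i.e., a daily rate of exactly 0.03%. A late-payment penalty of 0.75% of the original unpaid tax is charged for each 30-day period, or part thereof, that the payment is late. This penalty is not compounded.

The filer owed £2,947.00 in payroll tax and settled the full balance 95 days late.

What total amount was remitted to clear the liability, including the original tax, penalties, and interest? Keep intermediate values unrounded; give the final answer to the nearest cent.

Penalty periods: ⌈95/30⌉ = 4; penalty = 4 × 0.75% × £2,947.00 = £88.41
Interest: £2,947.00 × ((1 + 0.0003)^95 − 1) = £2,947.00 × 0.02890561… = £85.1848…
Total = £2,947.00 + £88.4100 + £85.1848… = £3,120.59

£3,120.59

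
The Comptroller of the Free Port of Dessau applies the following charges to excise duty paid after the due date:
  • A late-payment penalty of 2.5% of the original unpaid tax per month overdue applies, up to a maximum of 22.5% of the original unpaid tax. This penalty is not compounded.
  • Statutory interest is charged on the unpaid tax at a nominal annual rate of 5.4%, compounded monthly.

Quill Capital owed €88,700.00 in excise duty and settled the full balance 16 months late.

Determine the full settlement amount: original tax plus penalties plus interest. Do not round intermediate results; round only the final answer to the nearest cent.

€115,264.03

Penalty (uncapped): 16 × 2.5% × €88,700.00 = €35,480.00; cap = 22.5% × €88,700.00 = €19,957.50 → penalty = €19,957.50
Interest (5.4%/yr ÷ 12 = 0.45%/month): €88,700.00 × ((1 + 0.0045)^16 − 1) = €6,606.5343…
Total = €88,700.00 + €19,957.5000 + €6,606.5343… = €115,264.03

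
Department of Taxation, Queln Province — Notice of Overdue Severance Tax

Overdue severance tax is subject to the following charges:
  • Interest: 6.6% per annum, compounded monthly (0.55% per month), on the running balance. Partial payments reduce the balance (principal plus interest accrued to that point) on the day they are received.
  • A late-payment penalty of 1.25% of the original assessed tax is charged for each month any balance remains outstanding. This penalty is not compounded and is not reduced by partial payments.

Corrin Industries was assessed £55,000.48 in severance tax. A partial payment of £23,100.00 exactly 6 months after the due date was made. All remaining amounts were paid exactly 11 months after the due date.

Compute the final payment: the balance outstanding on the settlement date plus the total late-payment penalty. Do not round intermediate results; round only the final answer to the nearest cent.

Balance at month 6: £55,000.4800 × (1 + 0.0055)^6 = £56,840.6361…
After £23,100.00 payment: £56,840.6361… − £23,100.00 = £33,740.6361…
Balance at month 11: £33,740.6361… × (1 + 0.0055)^5 = £34,678.7664…
Penalty: 11 × 1.25% × £55,000.48 = £7,562.57…
Final settlement = outstanding balance + penalty = £34,678.7664… + £7,562.57… = £42,241.33

£42,241.33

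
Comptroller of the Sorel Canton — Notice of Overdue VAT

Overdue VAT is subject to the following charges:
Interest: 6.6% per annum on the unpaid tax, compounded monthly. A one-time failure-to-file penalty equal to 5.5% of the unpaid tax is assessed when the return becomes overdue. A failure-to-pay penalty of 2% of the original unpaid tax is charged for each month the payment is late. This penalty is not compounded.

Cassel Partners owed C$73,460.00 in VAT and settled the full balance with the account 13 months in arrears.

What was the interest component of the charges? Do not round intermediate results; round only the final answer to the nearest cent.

C$5,429.26

Interest (6.6%/yr ÷ 12 = 0.55%/month): C$73,460.00 × ((1 + 0.0055)^13 − 1) = C$5,429.2629…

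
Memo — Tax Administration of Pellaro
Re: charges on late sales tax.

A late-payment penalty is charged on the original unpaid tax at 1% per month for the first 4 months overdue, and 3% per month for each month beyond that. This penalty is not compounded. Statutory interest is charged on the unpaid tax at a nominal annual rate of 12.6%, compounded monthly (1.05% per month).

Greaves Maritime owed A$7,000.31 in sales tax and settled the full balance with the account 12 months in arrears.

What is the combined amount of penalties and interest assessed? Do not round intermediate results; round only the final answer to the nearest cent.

Penalty, months 1–4: 4 × 1% × A$7,000.31 = A$280.01…
Penalty, months 5–12: 8 × 3% × A$7,000.31 = A$1,680.07…
Interest: A$7,000.31 × ((1 + 0.0105)^12 − 1) = A$7,000.31 × 0.1335373… = A$934.8025…
Penalties + interest = A$1,960.0868 + A$934.8025… = A$2,894.89

A$2,894.89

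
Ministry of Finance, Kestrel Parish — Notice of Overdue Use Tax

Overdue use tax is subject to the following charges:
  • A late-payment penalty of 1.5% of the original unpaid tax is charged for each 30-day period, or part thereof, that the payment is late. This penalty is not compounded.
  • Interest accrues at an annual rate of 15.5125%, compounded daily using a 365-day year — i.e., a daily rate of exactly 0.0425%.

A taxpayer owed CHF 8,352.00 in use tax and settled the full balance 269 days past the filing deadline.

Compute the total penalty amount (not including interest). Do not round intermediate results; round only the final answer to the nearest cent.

Penalty periods: ⌈269/30⌉ = 9; penalty = 9 × 1.5% × CHF 8,352.00 = CHF 1,127.52

CHF 1,127.52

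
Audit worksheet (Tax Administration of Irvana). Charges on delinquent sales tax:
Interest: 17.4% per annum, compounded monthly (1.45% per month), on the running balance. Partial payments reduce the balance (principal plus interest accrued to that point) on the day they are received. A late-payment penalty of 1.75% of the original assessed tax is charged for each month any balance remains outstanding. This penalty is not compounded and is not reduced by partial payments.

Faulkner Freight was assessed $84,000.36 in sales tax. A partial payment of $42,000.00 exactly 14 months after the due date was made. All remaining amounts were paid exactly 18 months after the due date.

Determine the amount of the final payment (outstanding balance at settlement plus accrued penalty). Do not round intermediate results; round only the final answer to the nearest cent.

Balance at month 14: $84,000.3600 × (1 + 0.0145)^14 = $102,756.6333…
After $42,000.00 payment: $102,756.6333… − $42,000.00 = $60,756.6333…
Balance at month 18: $60,756.6333… × (1 + 0.0145)^4 = $64,357.9061…
Penalty: 18 × 1.75% × $84,000.36 = $26,460.11…
Final settlement = outstanding balance + penalty = $64,357.9061… + $26,460.11… = $90,818.02

$90,818.02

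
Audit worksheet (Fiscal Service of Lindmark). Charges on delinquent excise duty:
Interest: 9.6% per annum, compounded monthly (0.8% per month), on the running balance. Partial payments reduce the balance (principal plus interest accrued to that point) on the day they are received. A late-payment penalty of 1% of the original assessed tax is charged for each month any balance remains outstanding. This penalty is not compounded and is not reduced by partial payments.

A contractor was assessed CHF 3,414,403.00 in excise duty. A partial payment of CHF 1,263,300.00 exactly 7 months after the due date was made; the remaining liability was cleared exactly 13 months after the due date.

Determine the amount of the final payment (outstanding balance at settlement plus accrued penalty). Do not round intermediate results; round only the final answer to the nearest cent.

CHF 2,905,763.94

Balance at month 7: CHF 3,414,403.0000 × (1 + 0.008)^7 = CHF 3,610,260.2036…
After CHF 1,263,300.00 payment: CHF 3,610,260.2036… − CHF 1,263,300.00 = CHF 2,346,960.2036…
Balance at month 13: CHF 2,346,960.2036… × (1 + 0.008)^6 = CHF 2,461,891.5527…
Penalty: 13 × 1% × CHF 3,414,403.00 = CHF 443,872.39
Final settlement = outstanding balance + penalty = CHF 2,461,891.5527… + CHF 443,872.39 = CHF 2,905,763.94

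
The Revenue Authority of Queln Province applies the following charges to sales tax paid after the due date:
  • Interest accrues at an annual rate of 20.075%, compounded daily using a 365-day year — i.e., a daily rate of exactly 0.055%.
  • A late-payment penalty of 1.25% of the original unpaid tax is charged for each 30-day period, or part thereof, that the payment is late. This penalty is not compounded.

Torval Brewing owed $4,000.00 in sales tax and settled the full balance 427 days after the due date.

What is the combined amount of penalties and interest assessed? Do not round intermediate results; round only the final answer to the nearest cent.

Penalty periods: ⌈427/30⌉ = 15; penalty = 15 × 1.25% × $4,000.00 = $750.00
Interest: $4,000.00 × ((1 + 0.00055)^427 − 1) = $4,000.00 × 0.26463740… = $1,058.5496…
Penalties + interest = $750.0000 + $1,058.5496… = $1,808.55

$1,808.55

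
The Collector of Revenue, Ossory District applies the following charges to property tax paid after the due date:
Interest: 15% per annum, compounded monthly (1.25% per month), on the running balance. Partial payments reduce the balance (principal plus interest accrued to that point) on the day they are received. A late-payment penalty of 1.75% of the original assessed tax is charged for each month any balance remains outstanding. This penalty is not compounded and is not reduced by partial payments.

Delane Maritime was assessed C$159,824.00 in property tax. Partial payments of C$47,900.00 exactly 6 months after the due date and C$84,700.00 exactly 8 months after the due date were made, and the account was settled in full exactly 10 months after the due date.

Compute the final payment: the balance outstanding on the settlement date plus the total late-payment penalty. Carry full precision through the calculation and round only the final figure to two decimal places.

C$71,762.24

Balance at month 6: C$159,824.0000 × (1 + 0.0125)^6 = C$172,191.6894…
After C$47,900.00 payment: C$172,191.6894… − C$47,900.00 = C$124,291.6894…
Balance at month 8: C$124,291.6894… × (1 + 0.0125)^2 = C$127,418.4023…
After C$84,700.00 payment: C$127,418.4023… − C$84,700.00 = C$42,718.4023…
Balance at month 10: C$42,718.4023… × (1 + 0.0125)^2 = C$43,793.0371…
Penalty: 10 × 1.75% × C$159,824.00 = C$27,969.20
Final settlement = outstanding balance + penalty = C$43,793.0371… + C$27,969.20 = C$71,762.24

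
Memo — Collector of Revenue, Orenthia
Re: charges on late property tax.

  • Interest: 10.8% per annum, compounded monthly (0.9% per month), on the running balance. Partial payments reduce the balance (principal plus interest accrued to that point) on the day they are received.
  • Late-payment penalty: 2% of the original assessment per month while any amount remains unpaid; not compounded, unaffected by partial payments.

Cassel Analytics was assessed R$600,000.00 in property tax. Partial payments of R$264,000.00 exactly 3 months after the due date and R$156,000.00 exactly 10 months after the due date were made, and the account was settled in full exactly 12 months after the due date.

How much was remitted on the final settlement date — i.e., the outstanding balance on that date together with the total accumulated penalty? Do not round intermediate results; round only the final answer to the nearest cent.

R$367,114.96

Balance at month 3: R$600,000.0000 × (1 + 0.009)^3 = R$616,346.2374
After R$264,000.00 payment: R$616,346.2374 − R$264,000.00 = R$352,346.2374
Balance at month 10: R$352,346.2374 × (1 + 0.009)^7 = R$375,152.4628…
After R$156,000.00 payment: R$375,152.4628… − R$156,000.00 = R$219,152.4628…
Balance at month 12: R$219,152.4628… × (1 + 0.009)^2 = R$223,114.9584…
Penalty: 12 × 2% × R$600,000.00 = R$144,000.00
Final settlement = outstanding balance + penalty = R$223,114.9584… + R$144,000.00 = R$367,114.96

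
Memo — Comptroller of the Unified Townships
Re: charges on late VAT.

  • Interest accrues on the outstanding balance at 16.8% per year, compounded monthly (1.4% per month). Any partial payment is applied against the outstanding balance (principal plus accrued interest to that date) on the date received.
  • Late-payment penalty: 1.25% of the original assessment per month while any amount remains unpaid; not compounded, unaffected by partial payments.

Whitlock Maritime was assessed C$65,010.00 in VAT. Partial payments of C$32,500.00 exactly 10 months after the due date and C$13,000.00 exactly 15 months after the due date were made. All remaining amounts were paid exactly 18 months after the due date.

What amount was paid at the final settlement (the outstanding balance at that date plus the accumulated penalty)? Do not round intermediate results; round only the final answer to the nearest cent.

Balance at month 10: C$65,010.0000 × (1 + 0.014)^10 = C$74,706.7281…
After C$32,500.00 payment: C$74,706.7281… − C$32,500.00 = C$42,206.7281…
Balance at month 15: C$42,206.7281… × (1 + 0.014)^5 = C$45,245.0905…
After C$13,000.00 payment: C$45,245.0905… − C$13,000.00 = C$32,245.0905…
Balance at month 18: C$32,245.0905… × (1 + 0.014)^3 = C$33,618.4329…
Penalty: 18 × 1.25% × C$65,010.00 = C$14,627.25
Final settlement = outstanding balance + penalty = C$33,618.4329… + C$14,627.25 = C$48,245.68

C$48,245.68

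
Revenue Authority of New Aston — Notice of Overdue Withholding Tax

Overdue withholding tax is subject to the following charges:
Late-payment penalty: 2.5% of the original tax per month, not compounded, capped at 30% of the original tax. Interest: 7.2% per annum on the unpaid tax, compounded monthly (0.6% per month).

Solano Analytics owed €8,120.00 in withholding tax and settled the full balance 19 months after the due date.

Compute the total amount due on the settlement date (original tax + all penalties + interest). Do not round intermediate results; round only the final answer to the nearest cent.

€11,533.41

Penalty (uncapped): 19 × 2.5% × €8,120.00 = €3,857.00; cap = 30% × €8,120.00 = €2,436.00 → penalty = €2,436.00
Interest: €8,120.00 × ((1 + 0.006)^19 − 1) = €8,120.00 × 0.1203704… = €977.4078…
Total = €8,120.00 + €2,436.0000 + €977.4078… = €11,533.41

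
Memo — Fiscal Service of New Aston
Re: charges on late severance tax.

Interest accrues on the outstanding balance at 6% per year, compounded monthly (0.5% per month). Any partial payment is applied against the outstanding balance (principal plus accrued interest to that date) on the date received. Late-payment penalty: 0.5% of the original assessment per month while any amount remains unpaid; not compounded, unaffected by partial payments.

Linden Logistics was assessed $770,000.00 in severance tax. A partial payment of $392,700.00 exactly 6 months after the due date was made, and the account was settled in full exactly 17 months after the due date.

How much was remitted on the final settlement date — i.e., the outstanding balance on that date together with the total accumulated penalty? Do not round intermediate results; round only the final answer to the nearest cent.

$488,737.97

Balance at month 6: $770,000.0000 × (1 + 0.005)^6 = $793,390.6822…
After $392,700.00 payment: $793,390.6822… − $392,700.00 = $400,690.6822…
Balance at month 17: $400,690.6822… × (1 + 0.005)^11 = $423,287.9669…
Penalty: 17 × 0.5% × $770,000.00 = $65,450.00
Final settlement = outstanding balance + penalty = $423,287.9669… + $65,450.00 = $488,737.97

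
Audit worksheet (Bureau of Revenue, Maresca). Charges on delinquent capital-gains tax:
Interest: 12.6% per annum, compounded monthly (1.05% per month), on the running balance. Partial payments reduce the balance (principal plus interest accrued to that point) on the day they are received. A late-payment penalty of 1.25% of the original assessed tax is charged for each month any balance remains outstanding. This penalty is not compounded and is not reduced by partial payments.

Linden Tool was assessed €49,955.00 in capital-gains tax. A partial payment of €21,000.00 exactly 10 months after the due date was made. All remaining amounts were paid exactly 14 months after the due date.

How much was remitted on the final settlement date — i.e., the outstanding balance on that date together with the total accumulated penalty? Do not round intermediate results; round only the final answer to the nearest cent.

Balance at month 10: €49,955.0000 × (1 + 0.0105)^10 = €55,455.1829…
After €21,000.00 payment: €55,455.1829… − €21,000.00 = €34,455.1829…
Balance at month 14: €34,455.1829… × (1 + 0.0105)^4 = €35,925.2526…
Penalty: 14 × 1.25% × €49,955.00 = €8,742.13…
Final settlement = outstanding balance + penalty = €35,925.2526… + €8,742.13… = €44,667.38

€44,667.38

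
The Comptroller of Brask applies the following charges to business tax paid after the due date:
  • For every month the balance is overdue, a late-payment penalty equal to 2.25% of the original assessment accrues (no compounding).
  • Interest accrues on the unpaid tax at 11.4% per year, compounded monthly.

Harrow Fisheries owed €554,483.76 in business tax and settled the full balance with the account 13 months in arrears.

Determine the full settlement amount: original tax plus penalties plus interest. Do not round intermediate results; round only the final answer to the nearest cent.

€789,191.54

Late-payment penalty: 13 × 2.25% × €554,483.76 = €162,186.50…
Interest (11.4%/yr ÷ 12 = 0.95%/month): €554,483.76 × ((1 + 0.0095)^13 − 1) = €72,521.2824…
Total = €554,483.76 + €162,186.4998 + €72,521.2824… = €789,191.54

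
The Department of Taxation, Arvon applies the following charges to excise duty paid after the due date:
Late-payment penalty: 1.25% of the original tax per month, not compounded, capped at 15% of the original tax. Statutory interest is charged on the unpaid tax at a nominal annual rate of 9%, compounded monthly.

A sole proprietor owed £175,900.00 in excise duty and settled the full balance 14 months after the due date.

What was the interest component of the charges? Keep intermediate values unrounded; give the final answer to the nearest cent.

£19,397.47

Interest (9%/yr ÷ 12 = 0.75%/month): £175,900.00 × ((1 + 0.0075)^14 − 1) = £19,397.4653…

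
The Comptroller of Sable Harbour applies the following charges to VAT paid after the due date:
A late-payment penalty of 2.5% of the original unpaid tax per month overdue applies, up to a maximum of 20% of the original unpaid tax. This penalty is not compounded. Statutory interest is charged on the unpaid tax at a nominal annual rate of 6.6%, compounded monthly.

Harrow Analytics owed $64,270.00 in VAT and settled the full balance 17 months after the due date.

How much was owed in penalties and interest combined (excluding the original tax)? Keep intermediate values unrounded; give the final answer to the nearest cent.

$19,135.06

Penalty (uncapped): 17 × 2.5% × $64,270.00 = $27,314.75; cap = 20% × $64,270.00 = $12,854.00 → penalty = $12,854.00
Interest (6.6%/yr ÷ 12 = 0.55%/month): $64,270.00 × ((1 + 0.0055)^17 − 1) = $6,281.0650…
Penalties + interest = $12,854.0000 + $6,281.0650… = $19,135.06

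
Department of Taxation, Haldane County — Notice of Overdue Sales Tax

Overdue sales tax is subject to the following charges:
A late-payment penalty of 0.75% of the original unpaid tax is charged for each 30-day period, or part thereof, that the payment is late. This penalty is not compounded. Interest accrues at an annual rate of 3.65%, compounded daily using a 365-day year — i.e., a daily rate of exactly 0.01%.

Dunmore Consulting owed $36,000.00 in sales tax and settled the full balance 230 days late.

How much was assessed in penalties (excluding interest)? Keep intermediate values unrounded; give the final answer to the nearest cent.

Penalty periods: ⌈230/30⌉ = 8; penalty = 8 × 0.75% × $36,000.00 = $2,160.00

$2,160.00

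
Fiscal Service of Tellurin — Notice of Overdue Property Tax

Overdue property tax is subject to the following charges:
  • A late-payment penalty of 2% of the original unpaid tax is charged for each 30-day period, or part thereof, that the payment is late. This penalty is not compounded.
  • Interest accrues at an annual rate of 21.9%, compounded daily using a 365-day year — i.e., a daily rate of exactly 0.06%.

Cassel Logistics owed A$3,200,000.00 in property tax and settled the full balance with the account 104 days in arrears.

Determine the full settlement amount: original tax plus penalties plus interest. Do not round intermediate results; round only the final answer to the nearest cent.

Penalty periods: ⌈104/30⌉ = 4; penalty = 4 × 2% × A$3,200,000.00 = A$256,000.00
Interest: A$3,200,000.00 × ((1 + 0.0006)^104 − 1) = A$3,200,000.00 × 0.06436810… = A$205,977.9123…
Total = A$3,200,000.00 + A$256,000.0000 + A$205,977.9123… = A$3,661,977.91

A$3,661,977.91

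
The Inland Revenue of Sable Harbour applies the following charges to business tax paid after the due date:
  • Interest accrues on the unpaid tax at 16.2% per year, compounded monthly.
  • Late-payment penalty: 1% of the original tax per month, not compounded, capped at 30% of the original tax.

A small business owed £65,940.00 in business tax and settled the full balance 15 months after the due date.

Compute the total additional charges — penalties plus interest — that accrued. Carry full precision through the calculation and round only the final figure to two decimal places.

Penalty: 15 × 1% × £65,940.00 = £9,891.00 (below the 30% cap of £19,782.00)
Interest (16.2%/yr ÷ 12 = 1.35%/month): £65,940.00 × ((1 + 0.0135)^15 − 1) = £14,691.5927…
Penalties + interest = £9,891.0000 + £14,691.5927… = £24,582.59

£24,582.59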